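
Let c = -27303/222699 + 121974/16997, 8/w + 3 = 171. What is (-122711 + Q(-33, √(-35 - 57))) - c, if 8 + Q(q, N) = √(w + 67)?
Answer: -8149903282456/66407279 + 8*√462/21 ≈ -1.2272e+5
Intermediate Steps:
w = 1/21 (w = 8/(-3 + 171) = 8/168 = 8*(1/168) = 1/21 ≈ 0.047619)
c = 468410855/66407279 (c = -27303*1/222699 + 121974*(1/16997) = -479/3907 + 121974/16997 = 468410855/66407279 ≈ 7.0536)
Q(q, N) = -8 + 8*√462/21 (Q(q, N) = -8 + √(1/21 + 67) = -8 + √(1408/21) = -8 + 8*√462/21)
(-122711 + Q(-33, √(-35 - 57))) - c = (-122711 + (-8 + 8*√462/21)) - 1*468410855/66407279 = (-122719 + 8*√462/21) - 468410855/66407279 = -8149903282456/66407279 + 8*√462/21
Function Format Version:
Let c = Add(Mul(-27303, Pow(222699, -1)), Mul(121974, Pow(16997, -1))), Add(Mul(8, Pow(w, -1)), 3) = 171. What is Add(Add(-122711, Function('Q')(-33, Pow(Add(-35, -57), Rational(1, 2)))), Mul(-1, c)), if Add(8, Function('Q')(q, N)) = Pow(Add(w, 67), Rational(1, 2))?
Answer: Add(Rational(-8149903282456, 66407279), Mul(Rational(8, 21), Pow(462, Rational(1, 2)))) ≈ -1.2272e+5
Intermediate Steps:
w = Rational(1, 21) (w = Mul(8, Pow(Add(-3, 171), -1)) = Mul(8, Pow(168, -1)) = Mul(8, Rational(1, 168)) = Rational(1, 21) ≈ 0.047619)
c = Rational(468410855, 66407279) (c = Add(Mul(-27303, Rational(1, 222699)), Mul(121974, Rational(1, 16997))) = Add(Rational(-479, 3907), Rational(121974, 16997)) = Rational(468410855, 66407279) ≈ 7.0536)
Function('Q')(q, N) = Add(-8, Mul(Rational(8, 21), Pow(462, Rational(1, 2)))) (Function('Q')(q, N) = Add(-8, Pow(Add(Rational(1, 21), 67), Rational(1, 2))) = Add(-8, Pow(Rational(1408, 21), Rational(1, 2))) = Add(-8, Mul(Rational(8, 21), Pow(462, Rational(1, 2)))))
Add(Add(-122711, Function('Q')(-33, Pow(Add(-35, -57), Rational(1, 2)))), Mul(-1, c)) = Add(Add(-122711, Add(-8, Mul(Rational(8, 21), Pow(462, Rational(1, 2))))), Mul(-1, Rational(468410855, 66407279))) = Add(Add(-122719, Mul(Rational(8, 21), Pow(462, Rational(1, 2)))), Rational(-468410855, 66407279)) = Add(Rational(-8149903282456, 66407279), Mul(Rational(8, 21), Pow(462, Rational(1, 2))))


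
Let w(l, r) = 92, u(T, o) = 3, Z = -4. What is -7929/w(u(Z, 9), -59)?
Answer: -7929/92 ≈ -86.185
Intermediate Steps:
-7929/w(u(Z, 9), -59) = -7929/92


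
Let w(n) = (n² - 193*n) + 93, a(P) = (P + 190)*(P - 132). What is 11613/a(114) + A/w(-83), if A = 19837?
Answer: -5872687/4661536 ≈ -1.2598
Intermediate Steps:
a(P) = (-132 + P)*(190 + P) (a(P) = (190 + P)*(-132 + P) = (-132 + P)*(190 + P))
w(n) = 93 + n² - 193*n
11613/a(114) + A/w(-83) = 11613/(-25080 + 114² + 58*114) + 19837/(93 + (-83)² - 193*(-83)) = 11613/(-25080 + 12996 + 6612) + 19837/(93 + 6889 + 16019) = 11613/(-5472) + 19837/23001 = 11613*(-1/5472) + 19837*(1/23001) = -3871/1824 + 19837/23001 = -5872687/4661536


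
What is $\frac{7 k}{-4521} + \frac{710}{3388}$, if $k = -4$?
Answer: $\frac{150217}{696234} \approx 0.21576$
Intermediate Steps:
$\frac{7 k}{-4521} + \frac{710}{3388} = \frac{7 \left(-4\right)}{-4521} + \frac{710}{3388} = \left(-28\right) \left(- \frac{1}{4521}\right) + 710 \cdot \frac{1}{3388} = \frac{28}{4521} + \frac{355}{1694} = \frac{150217}{696234}$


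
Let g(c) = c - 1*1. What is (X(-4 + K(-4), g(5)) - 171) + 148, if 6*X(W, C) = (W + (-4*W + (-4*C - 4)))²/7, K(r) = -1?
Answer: -941/42 ≈ -22.405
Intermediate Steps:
g(c) = -1 + c (g(c) = c - 1 = -1 + c)
X(W, C) = (-4 - 4*C - 3*W)²/42 (X(W, C) = ((W + (-4*W + (-4*C - 4)))²/7)/6 = ((W + (-4*W + (-4 - 4*C)))²*(⅐))/6 = ((W + (-4 - 4*C - 4*W))²*(⅐))/6 = ((-4 - 4*C - 3*W)²*(⅐))/6 = ((-4 - 4*C - 3*W)²/7)/6 = (-4 - 4*C - 3*W)²/42)
(X(-4 + K(-4), g(5)) - 171) + 148 = ((4 + 3*(-4 - 1) + 4*(-1 + 5))²/42 - 171) + 148 = ((4 + 3*(-5) + 4*4)²/42 - 171) + 148 = ((4 - 15 + 16)²/42 - 171) + 148 = ((1/42)*5² - 171) + 148 = ((1/42)*25 - 171) + 148 = (25/42 - 171) + 148 = -7157/42 + 148 = -941/42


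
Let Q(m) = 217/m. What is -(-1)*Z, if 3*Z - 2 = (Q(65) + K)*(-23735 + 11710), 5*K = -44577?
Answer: 35722514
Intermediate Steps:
K = -44577/5 (K = (⅕)*(-44577) = -44577/5 ≈ -8915.4)
Z = 35722514 (Z = ⅔ + ((217/65 - 44577/5)*(-23735 + 11710))/3 = ⅔ + ((217*(1/65) - 44577/5)*(-12025))/3 = ⅔ + ((217/65 - 44577/5)*(-12025))/3 = ⅔ + (-579284/65*(-12025))/3 = ⅔ + (⅓)*107167540 = ⅔ + 107167540/3 = 35722514)
-(-1)*Z = -(-1)*35722514 = -1*(-35722514) = 35722514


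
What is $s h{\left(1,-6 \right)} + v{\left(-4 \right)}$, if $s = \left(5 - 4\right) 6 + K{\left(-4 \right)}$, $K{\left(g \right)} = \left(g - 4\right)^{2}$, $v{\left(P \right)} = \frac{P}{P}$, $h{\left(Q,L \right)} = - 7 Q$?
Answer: $-489$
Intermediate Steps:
$v{\left(P \right)} = 1$
$K{\left(g \right)} = \left(-4 + g\right)^{2}$
$s = 70$ ($s = \left(5 - 4\right) 6 + \left(-4 - 4\right)^{2} = 1 \cdot 6 + \left(-8\right)^{2} = 6 + 64 = 70$)
$s h{\left(1,-6 \right)} + v{\left(-4 \right)} = 70 \left(\left(-7\right) 1\right) + 1 = 70 \left(-7\right) + 1 = -490 + 1 = -489$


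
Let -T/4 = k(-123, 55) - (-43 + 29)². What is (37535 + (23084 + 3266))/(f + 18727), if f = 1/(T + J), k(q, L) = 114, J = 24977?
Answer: 1616609925/473886736 ≈ 3.4114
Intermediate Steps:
T = 328 (T = -4*(114 - (-43 + 29)²) = -4*(114 - 1*(-14)²) = -4*(114 - 1*196) = -4*(114 - 196) = -4*(-82) = 328)
f = 1/25305 (f = 1/(328 + 24977) = 1/25305 ≈ 3.9518e-5)
(37535 + (23084 + 3266))/(f + 18727) = (37535 + (23084 + 3266))/(1/25305 + 18727) = (37535 + 26350)/(473886736/25305) = 63885*(25305/473886736) = 1616609925/473886736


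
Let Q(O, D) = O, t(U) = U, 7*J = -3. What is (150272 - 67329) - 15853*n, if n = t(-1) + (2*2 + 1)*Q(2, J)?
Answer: -59734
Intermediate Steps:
J = -3/7 (J = (⅐)*(-3) = -3/7 ≈ -0.42857)
n = 9 (n = -1 + (2*2 + 1)*2 = -1 + (4 + 1)*2 = -1 + 5*2 = -1 + 10 = 9)
(150272 - 67329) - 15853*n = (150272 - 67329) - 15853*9 = 82943 - 142677 = -59734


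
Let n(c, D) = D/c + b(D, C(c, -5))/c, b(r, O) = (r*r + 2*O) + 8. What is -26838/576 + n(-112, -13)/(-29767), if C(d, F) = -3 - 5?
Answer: -310677883/6667808 ≈ -46.594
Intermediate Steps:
C(d, F) = -8
b(r, O) = 8 + r² + 2*O (b(r, O) = (r² + 2*O) + 8 = 8 + r² + 2*O)
n(c, D) = D/c + (-8 + D²)/c (n(c, D) = D/c + (8 + D² + 2*(-8))/c = D/c + (8 + D² - 16)/c = D/c + (-8 + D²)/c)
-26838/576 + n(-112, -13)/(-29767) = -26838/576 + ((-8 - 13 + (-13)²)/(-112))/(-29767) = -26838*1/576 - (-8 - 13 + 169)/112*(-1/29767) = -1491/32 - 1/112*148*(-1/29767) = -1491/32 - 37/28*(-1/29767) = -1491/32 + 37/833476 = -310677883/6667808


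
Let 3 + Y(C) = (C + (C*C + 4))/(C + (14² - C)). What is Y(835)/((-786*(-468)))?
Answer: 4471/462168 ≈ 0.0096740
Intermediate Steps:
Y(C) = -146/49 + C/196 + C²/196 (Y(C) = -3 + (C + (C*C + 4))/(C + (14² - C)) = -3 + (C + (C² + 4))/(C + (196 - C)) = -3 + (C + (4 + C²))/196 = -3 + (4 + C + C²)*(1/196) = -3 + (1/49 + C/196 + C²/196) = -146/49 + C/196 + C²/196)
Y(835)/((-786*(-468))) = (-146/49 + (1/196)*835 + (1/196)*835²)/((-786*(-468))) = (-146/49 + 835/196 + (1/196)*697225)/367848 = (-146/49 + 835/196 + 697225/196)*(1/367848) = (174369/49)*(1/367848) = 4471/462168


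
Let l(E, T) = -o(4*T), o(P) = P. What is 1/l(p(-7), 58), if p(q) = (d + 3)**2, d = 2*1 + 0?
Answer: -1/232 ≈ -0.0043103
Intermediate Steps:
d = 2 (d = 2 + 0 = 2)
p(q) = 25 (p(q) = (2 + 3)**2 = 5**2 = 25)
l(E, T) = -4*T
1/l(p(-7), 58) = 1/(-4*58) = 1/(-232) = -1/232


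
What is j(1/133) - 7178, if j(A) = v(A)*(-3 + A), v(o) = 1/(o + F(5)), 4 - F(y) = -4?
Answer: -7644968/1065 ≈ -7178.4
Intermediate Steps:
F(y) = 8 (F(y) = 4 - 1*(-4) = 4 + 4 = 8)
v(o) = 1/(8 + o) (v(o) = 1/(o + 8) = 1/(8 + o))
j(A) = (-3 + A)/(8 + A)
j(1/133) - 7178 = (-3 + 1/133)/(8 + 1/133) - 7178 = -398/133/(1065/133) - 7178 = (133/1065)*(-398/133) - 7178 = -398/1065 - 7178 = -7644968/1065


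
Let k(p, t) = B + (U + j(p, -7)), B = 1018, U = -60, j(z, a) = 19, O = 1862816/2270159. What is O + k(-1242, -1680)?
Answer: 2219808159/2270159 ≈ 977.82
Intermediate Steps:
O = 1862816/2270159 (O = 1862816*(1/2270159) = 1862816/2270159 ≈ 0.82057)
k(p, t) = 977 (k(p, t) = 1018 + (-60 + 19) = 1018 - 41 = 977)
O + k(-1242, -1680) = 1862816/2270159 + 977 = 2219808159/2270159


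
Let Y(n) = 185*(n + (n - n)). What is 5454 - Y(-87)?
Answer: 21549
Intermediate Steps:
Y(n) = 185*n (Y(n) = 185*(n + 0) = 185*n)
5454 - Y(-87) = 5454 - 185*(-87) = 5454 - 1*(-16095) = 5454 + 16095 = 21549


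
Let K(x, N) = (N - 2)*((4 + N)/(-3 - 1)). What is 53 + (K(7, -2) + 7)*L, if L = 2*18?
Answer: 377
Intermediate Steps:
L = 36
K(x, N) = (-1 - N/4)*(-2 + N) (K(x, N) = (-2 + N)*((4 + N)/(-4)) = (-2 + N)*((4 + N)*(-¼)) = (-2 + N)*(-1 - N/4) = (-1 - N/4)*(-2 + N))
53 + (K(7, -2) + 7)*L = 53 + ((2 - ½*(-2) - ¼*(-2)²) + 7)*36 = 53 + ((2 + 1 - ¼*4) + 7)*36 = 53 + ((2 + 1 - 1) + 7)*36 = 53 + (2 + 7)*36 = 53 + 9*36 = 53 + 324 = 377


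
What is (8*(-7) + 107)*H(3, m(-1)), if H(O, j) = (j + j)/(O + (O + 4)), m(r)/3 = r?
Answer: -153/5 ≈ -30.600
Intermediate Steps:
m(r) = 3*r
H(O, j) = 2*j/(4 + 2*O) (H(O, j) = (2*j)/(O + (4 + O)) = (2*j)/(4 + 2*O) = 2*j/(4 + 2*O))
(8*(-7) + 107)*H(3, m(-1)) = (8*(-7) + 107)*((3*(-1))/(2 + 3)) = (-56 + 107)*(-3/5) = 51*(-3*⅕) = 51*(-⅗) = -153/5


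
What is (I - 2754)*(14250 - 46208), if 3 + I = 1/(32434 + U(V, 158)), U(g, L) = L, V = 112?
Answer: 1435811308997/16296 ≈ 8.8108e+7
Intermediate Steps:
I = -97775/32592 (I = -3 + 1/(32434 + 158) = -3 + 1/32592 = -97775/32592 ≈ -3.0000)
(I - 2754)*(14250 - 46208) = (-97775/32592 - 2754)*(14250 - 46208) = -89856143/32592*(-31958) = 1435811308997/16296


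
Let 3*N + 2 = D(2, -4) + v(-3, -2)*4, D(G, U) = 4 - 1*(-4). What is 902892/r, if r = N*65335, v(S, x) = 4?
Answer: 1354338/718685 ≈ 1.8845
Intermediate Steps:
D(G, U) = 8 (D(G, U) = 4 + 4 = 8)
N = 22/3 (N = -⅔ + (8 + 4*4)/3 = -⅔ + (8 + 16)/3 = -⅔ + (⅓)*24 = -⅔ + 8 = 22/3 ≈ 7.3333)
r = 1437370/3 (r = (22/3)*65335 = 1437370/3 ≈ 4.7912e+5)
902892/r = 902892/(1437370/3) = 902892*(3/1437370) = 1354338/718685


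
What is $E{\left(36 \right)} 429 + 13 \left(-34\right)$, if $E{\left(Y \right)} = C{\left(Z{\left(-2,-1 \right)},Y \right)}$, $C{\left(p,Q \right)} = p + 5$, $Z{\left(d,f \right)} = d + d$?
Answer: $-13$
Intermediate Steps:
$Z{\left(d,f \right)} = 2 d$
$C{\left(p,Q \right)} = 5 + p$
$E{\left(Y \right)} = 1$ ($E{\left(Y \right)} = 5 + 2 \left(-2\right) = 5 - 4 = 1$)
$E{\left(36 \right)} 429 + 13 \left(-34\right) = 1 \cdot 429 + 13 \left(-34\right) = 429 - 442 = -13$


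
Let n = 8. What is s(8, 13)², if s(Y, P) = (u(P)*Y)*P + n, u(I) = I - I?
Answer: 64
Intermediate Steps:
u(I) = 0
s(Y, P) = 8 (s(Y, P) = (0*Y)*P + 8 = 0*P + 8 = 0 + 8 = 8)
s(8, 13)² = 8² = 64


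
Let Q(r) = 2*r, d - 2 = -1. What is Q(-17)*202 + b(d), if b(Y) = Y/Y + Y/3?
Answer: -20600/3 ≈ -6866.7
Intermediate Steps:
d = 1 (d = 2 - 1 = 1)
b(Y) = 1 + Y/3 (b(Y) = 1 + Y*(⅓) = 1 + Y/3)
Q(-17)*202 + b(d) = (2*(-17))*202 + (1 + (⅓)*1) = -34*202 + (1 + ⅓) = -6868 + 4/3 = -20600/3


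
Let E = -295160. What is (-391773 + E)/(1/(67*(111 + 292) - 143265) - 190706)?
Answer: 79865578312/22172242385 ≈ 3.6021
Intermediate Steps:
(-391773 + E)/(1/(67*(111 + 292) - 143265) - 190706) = (-391773 - 295160)/(1/(67*(111 + 292) - 143265) - 190706) = -686933/(1/(67*403 - 143265) - 190706) = -686933/(1/(27001 - 143265) - 190706) = -686933/(1/(-116264) - 190706) = -686933/(-1/116264 - 190706) = -686933/(-22172242385/116264) = -686933*(-116264/22172242385) = 79865578312/22172242385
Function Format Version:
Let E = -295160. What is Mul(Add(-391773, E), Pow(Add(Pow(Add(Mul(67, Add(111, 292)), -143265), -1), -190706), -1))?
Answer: Rational(79865578312, 22172242385) ≈ 3.6021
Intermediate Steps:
Mul(Add(-391773, E), Pow(Add(Pow(Add(Mul(67, Add(111, 292)), -143265), -1), -190706), -1)) = Mul(Add(-391773, -295160), Pow(Add(Pow(Add(Mul(67, Add(111, 292)), -143265), -1), -190706), -1)) = Mul(-686933, Pow(Add(Pow(Add(Mul(67, 403), -143265), -1), -190706), -1)) = Mul(-686933, Pow(Add(Pow(Add(27001, -143265), -1), -190706), -1)) = Mul(-686933, Pow(Add(Pow(-116264, -1), -190706), -1)) = Mul(-686933, Pow(Add(Rational(-1, 116264), -190706), -1)) = Mul(-686933, Pow(Rational(-22172242385, 116264), -1)) = Mul(-686933, Rational(-116264, 22172242385)) = Rational(79865578312, 22172242385)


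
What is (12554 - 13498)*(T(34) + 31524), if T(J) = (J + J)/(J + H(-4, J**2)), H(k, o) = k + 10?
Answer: -148801304/5 ≈ -2.9760e+7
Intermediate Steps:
H(k, o) = 10 + k
T(J) = 2*J/(6 + J) (T(J) = (J + J)/(J + (10 - 4)) = (2*J)/(J + 6) = (2*J)/(6 + J) = 2*J/(6 + J))
(12554 - 13498)*(T(34) + 31524) = (12554 - 13498)*(2*34/(6 + 34) + 31524) = -944*(2*34/40 + 31524) = -944*(2*34*(1/40) + 31524) = -944*(17/10 + 31524) = -944*315257/10 = -148801304/5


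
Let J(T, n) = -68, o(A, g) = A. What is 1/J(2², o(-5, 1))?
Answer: -1/68 ≈ -0.014706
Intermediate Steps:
1/J(2², o(-5, 1)) = 1/(-68) = -1/68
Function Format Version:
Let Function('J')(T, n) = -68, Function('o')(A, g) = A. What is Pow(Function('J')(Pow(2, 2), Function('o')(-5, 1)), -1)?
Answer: Rational(-1, 68) ≈ -0.014706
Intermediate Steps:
Pow(Function('J')(Pow(2, 2), Function('o')(-5, 1)), -1) = Pow(-68, -1) = Rational(-1, 68)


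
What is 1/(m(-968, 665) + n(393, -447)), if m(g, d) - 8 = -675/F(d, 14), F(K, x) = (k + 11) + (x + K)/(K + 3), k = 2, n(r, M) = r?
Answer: 3121/1101221 ≈ 0.0028341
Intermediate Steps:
F(K, x) = 13 + (K + x)/(3 + K) (F(K, x) = (2 + 11) + (x + K)/(K + 3) = 13 + (K + x)/(3 + K))
m(g, d) = 8 - 675*(3 + d)/(53 + 14*d) (m(g, d) = 8 - 675*(3 + d)/(39 + 14 + 14*d) = 8 - 675*(3 + d)/(53 + 14*d))
1/(m(-968, 665) + n(393, -447)) = 1/((-1601 - 563*665)/(53 + 14*665) + 393) = 1/((-1601 - 374395)/(53 + 9310) + 393) = 1/(-375996/9363 + 393) = 1/((1/9363)*(-375996) + 393) = 1/(-125332/3121 + 393) = 1/(1101221/3121) = 3121/1101221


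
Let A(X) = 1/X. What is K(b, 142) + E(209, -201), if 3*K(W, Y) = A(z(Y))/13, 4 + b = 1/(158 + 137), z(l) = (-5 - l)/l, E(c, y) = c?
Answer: 1198055/5733 ≈ 208.98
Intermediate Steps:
z(l) = (-5 - l)/l
b = -1179/295 (b = -4 + 1/(158 + 137) = -4 + 1/295 = -1179/295 ≈ -3.9966)
A(X) = 1/X
K(W, Y) = Y/(39*(-5 - Y)) (K(W, Y) = (1/(((-5 - Y)/Y)*13))/3 = ((Y/(-5 - Y))*(1/13))/3 = (Y/(13*(-5 - Y)))/3 = Y/(39*(-5 - Y)))
K(b, 142) + E(209, -201) = -1*142/(195 + 39*142) + 209 = -1*142/(195 + 5538) + 209 = -1*142/5733 + 209 = -1*142*1/5733 + 209 = -142/5733 + 209 = 1198055/5733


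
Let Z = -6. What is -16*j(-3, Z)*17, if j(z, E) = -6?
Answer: 1632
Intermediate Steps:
-16*j(-3, Z)*17 = -16*(-6)*17 = 96*17 = 1632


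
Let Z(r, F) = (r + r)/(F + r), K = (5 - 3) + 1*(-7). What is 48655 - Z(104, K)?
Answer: 4816637/99 ≈ 48653.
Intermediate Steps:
K = -5 (K = 2 - 7 = -5)
Z(r, F) = 2*r/(F + r) (Z(r, F) = (2*r)/(F + r) = 2*r/(F + r))
48655 - Z(104, K) = 48655 - 2*104/(-5 + 104) = 48655 - 2*104/99 = 48655 - 1*208/99 = 48655 - 208/99 = 4816637/99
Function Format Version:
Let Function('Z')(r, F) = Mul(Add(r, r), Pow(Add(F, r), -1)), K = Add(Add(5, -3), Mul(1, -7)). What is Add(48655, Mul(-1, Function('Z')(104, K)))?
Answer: Rational(4816637, 99) ≈ 48653.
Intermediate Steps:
K = -5 (K = Add(2, -7) = -5)
Function('Z')(r, F) = Mul(2, r, Pow(Add(F, r), -1)) (Function('Z')(r, F) = Mul(Mul(2, r), Pow(Add(F, r), -1)) = Mul(2, r, Pow(Add(F, r), -1)))
Add(48655, Mul(-1, Function('Z')(104, K))) = Add(48655, Mul(-1, Mul(2, 104, Pow(Add(-5, 104), -1)))) = Add(48655, Mul(-1, Mul(2, 104, Pow(99, -1)))) = Add(48655, Mul(-1, Mul(2, 104, Rational(1, 99)))) = Add(48655, Mul(-1, Rational(208, 99))) = Add(48655, Rational(-208, 99)) = Rational(4816637, 99)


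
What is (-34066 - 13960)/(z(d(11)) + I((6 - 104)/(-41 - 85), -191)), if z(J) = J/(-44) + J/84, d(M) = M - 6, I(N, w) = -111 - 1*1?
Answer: 22188012/51769 ≈ 428.60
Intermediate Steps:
I(N, w) = -112 (I(N, w) = -111 - 1 = -112)
d(M) = -6 + M
z(J) = -5*J/462 (z(J) = J*(-1/44) + J*(1/84) = -J/44 + J/84 = -5*J/462)
(-34066 - 13960)/(z(d(11)) + I((6 - 104)/(-41 - 85), -191)) = (-34066 - 13960)/(-5*(-6 + 11)/462 - 112) = -48026/(-5/462*5 - 112) = -48026/(-25/462 - 112) = -48026/(-51769/462) = -48026*(-462/51769) = 22188012/51769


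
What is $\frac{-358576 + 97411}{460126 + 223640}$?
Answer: $- \frac{87055}{227922} \approx -0.38195$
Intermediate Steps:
$\frac{-358576 + 97411}{460126 + 223640} = - \frac{261165}{683766} = \left(-261165\right) \frac{1}{683766} = - \frac{87055}{227922}$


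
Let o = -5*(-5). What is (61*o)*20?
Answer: 30500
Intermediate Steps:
o = 25
(61*o)*20 = (61*25)*20 = 1525*20 = 30500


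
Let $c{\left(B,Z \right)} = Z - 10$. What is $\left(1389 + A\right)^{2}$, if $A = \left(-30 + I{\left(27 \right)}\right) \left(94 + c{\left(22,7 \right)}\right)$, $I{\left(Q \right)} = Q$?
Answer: $1245456$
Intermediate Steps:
$c{\left(B,Z \right)} = -10 + Z$ ($c{\left(B,Z \right)} = Z - 10 = -10 + Z$)
$A = -273$ ($A = \left(-30 + 27\right) \left(94 + \left(-10 + 7\right)\right) = - 3 \left(94 - 3\right) = \left(-3\right) 91 = -273$)
$\left(1389 + A\right)^{2} = \left(1389 - 273\right)^{2} = 1116^{2} = 1245456$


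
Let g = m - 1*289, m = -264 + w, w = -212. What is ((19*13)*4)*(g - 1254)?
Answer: -1994772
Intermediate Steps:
m = -476 (m = -264 - 212 = -476)
g = -765 (g = -476 - 1*289 = -476 - 289 = -765)
((19*13)*4)*(g - 1254) = ((19*13)*4)*(-765 - 1254) = (247*4)*(-2019) = 988*(-2019) = -1994772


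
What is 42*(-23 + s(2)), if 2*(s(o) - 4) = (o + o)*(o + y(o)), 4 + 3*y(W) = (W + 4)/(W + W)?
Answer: -700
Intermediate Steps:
y(W) = -4/3 + (4 + W)/(6*W) (y(W) = -4/3 + ((W + 4)/(W + W))/3 = -4/3 + ((4 + W)/((2*W)))/3 = -4/3 + ((4 + W)*(1/(2*W)))/3 = -4/3 + ((4 + W)/(2*W))/3 = -4/3 + (4 + W)/(6*W))
s(o) = 4 + o*(o + (4 - 7*o)/(6*o)) (s(o) = 4 + ((o + o)*(o + (4 - 7*o)/(6*o)))/2 = 4 + ((2*o)*(o + (4 - 7*o)/(6*o)))/2 = 4 + (2*o*(o + (4 - 7*o)/(6*o)))/2 = 4 + o*(o + (4 - 7*o)/(6*o)))
42*(-23 + s(2)) = 42*(-23 + (14/3 + 2² - 7/6*2)) = 42*(-23 + (14/3 + 4 - 7/3)) = 42*(-23 + 19/3) = 42*(-50/3) = -700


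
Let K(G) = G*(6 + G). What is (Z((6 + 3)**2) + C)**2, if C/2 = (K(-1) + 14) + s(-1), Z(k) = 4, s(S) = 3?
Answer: 784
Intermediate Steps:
C = 24 (C = 2*((-(6 - 1) + 14) + 3) = 2*((-1*5 + 14) + 3) = 2*((-5 + 14) + 3) = 2*(9 + 3) = 2*12 = 24)
(Z((6 + 3)**2) + C)**2 = (4 + 24)**2 = 28**2 = 784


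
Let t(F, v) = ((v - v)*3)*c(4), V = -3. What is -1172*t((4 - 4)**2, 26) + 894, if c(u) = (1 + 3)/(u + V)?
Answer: 894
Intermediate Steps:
c(u) = 4/(-3 + u) (c(u) = (1 + 3)/(u - 3) = 4/(-3 + u))
t(F, v) = 0 (t(F, v) = ((v - v)*3)*(4/(-3 + 4)) = (0*3)*(4/1) = 0*(4*1) = 0*4 = 0)
-1172*t((4 - 4)**2, 26) + 894 = -1172*0 + 894 = 0 + 894 = 894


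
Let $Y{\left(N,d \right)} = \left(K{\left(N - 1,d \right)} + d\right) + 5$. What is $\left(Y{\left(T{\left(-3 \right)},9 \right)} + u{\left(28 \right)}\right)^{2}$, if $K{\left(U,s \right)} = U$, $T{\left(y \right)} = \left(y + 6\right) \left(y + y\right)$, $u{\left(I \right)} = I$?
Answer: $529$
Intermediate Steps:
$T{\left(y \right)} = 2 y \left(6 + y\right)$ ($T{\left(y \right)} = \left(6 + y\right) 2 y = 2 y \left(6 + y\right)$)
$Y{\left(N,d \right)} = 4 + N + d$ ($Y{\left(N,d \right)} = \left(\left(N - 1\right) + d\right) + 5 = \left(\left(-1 + N\right) + d\right) + 5 = \left(-1 + N + d\right) + 5 = 4 + N + d$)
$\left(Y{\left(T{\left(-3 \right)},9 \right)} + u{\left(28 \right)}\right)^{2} = \left(\left(4 + 2 \left(-3\right) \left(6 - 3\right) + 9\right) + 28\right)^{2} = \left(\left(4 + 2 \left(-3\right) 3 + 9\right) + 28\right)^{2} = \left(\left(4 - 18 + 9\right) + 28\right)^{2} = \left(-5 + 28\right)^{2} = 23^{2} = 529$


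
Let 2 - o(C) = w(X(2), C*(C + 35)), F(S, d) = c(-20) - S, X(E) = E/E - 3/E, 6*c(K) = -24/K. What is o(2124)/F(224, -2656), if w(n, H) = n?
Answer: -25/2238 ≈ -0.011171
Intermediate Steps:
c(K) = -4/K (c(K) = (-24/K)/6 = -4/K)
X(E) = 1 - 3/E
F(S, d) = ⅕ - S (F(S, d) = -4/(-20) - S = -4*(-1/20) - S = ⅕ - S)
o(C) = 5/2 (o(C) = 2 - (-3 + 2)/2 = 2 - (-1)/2 = 2 - 1*(-½) = 2 + ½ = 5/2)
o(2124)/F(224, -2656) = 5/(2*(⅕ - 1*224)) = 5/(2*(⅕ - 224)) = 5/(2*(-1119/5)) = (5/2)*(-5/1119) = -25/2238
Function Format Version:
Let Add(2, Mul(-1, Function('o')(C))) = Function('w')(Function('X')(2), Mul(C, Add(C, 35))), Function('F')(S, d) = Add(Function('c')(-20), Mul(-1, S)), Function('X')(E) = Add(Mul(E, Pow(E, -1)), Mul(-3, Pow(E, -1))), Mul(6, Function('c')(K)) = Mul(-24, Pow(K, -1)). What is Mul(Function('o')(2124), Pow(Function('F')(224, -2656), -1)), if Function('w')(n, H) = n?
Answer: Rational(-25, 2238) ≈ -0.011171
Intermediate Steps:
Function('c')(K) = Mul(-4, Pow(K, -1)) (Function('c')(K) = Mul(Rational(1, 6), Mul(-24, Pow(K, -1))) = Mul(-4, Pow(K, -1)))
Function('X')(E) = Add(1, Mul(-3, Pow(E, -1)))
Function('F')(S, d) = Add(Rational(1, 5), Mul(-1, S)) (Function('F')(S, d) = Add(Mul(-4, Pow(-20, -1)), Mul(-1, S)) = Add(Mul(-4, Rational(-1, 20)), Mul(-1, S)) = Add(Rational(1, 5), Mul(-1, S)))
Function('o')(C) = Rational(5, 2) (Function('o')(C) = Add(2, Mul(-1, Mul(Pow(2, -1), Add(-3, 2)))) = Add(2, Mul(-1, Mul(Rational(1, 2), -1))) = Add(2, Mul(-1, Rational(-1, 2))) = Add(2, Rational(1, 2)) = Rational(5, 2))
Mul(Function('o')(2124), Pow(Function('F')(224, -2656), -1)) = Mul(Rational(5, 2), Pow(Add(Rational(1, 5), Mul(-1, 224)), -1)) = Mul(Rational(5, 2), Pow(Add(Rational(1, 5), -224), -1)) = Mul(Rational(5, 2), Pow(Rational(-1119, 5), -1)) = Mul(Rational(5, 2), Rational(-5, 1119)) = Rational(-25, 2238)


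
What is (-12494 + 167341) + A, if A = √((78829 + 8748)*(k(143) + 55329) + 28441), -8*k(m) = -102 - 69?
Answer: 154847 + √77559171718/4 ≈ 2.2447e+5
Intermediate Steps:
k(m) = 171/8 (k(m) = -(-102 - 69)/8 = -⅛*(-171) = 171/8)
A = √77559171718/4 (A = √((78829 + 8748)*(171/8 + 55329) + 28441) = √(87577*(442803/8) + 28441) = √(38779358331/8 + 28441) = √(38779585859/8) = √77559171718/4 ≈ 69624.)
(-12494 + 167341) + A = (-12494 + 167341) + √77559171718/4 = 154847 + √77559171718/4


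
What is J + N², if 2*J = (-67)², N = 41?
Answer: 7851/2 ≈ 3925.5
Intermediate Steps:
J = 4489/2 (J = (½)*(-67)² = (½)*4489 = 4489/2 ≈ 2244.5)
J + N² = 4489/2 + 41² = 4489/2 + 1681 = 7851/2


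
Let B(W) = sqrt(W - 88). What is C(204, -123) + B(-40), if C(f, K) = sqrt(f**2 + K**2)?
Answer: 3*sqrt(6305) + 8*I*sqrt(2) ≈ 238.21 + 11.314*I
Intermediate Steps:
B(W) = sqrt(-88 + W)
C(f, K) = sqrt(K**2 + f**2)
C(204, -123) + B(-40) = sqrt((-123)**2 + 204**2) + sqrt(-88 - 40) = sqrt(15129 + 41616) + sqrt(-128) = sqrt(56745) + 8*I*sqrt(2) = 3*sqrt(6305) + 8*I*sqrt(2)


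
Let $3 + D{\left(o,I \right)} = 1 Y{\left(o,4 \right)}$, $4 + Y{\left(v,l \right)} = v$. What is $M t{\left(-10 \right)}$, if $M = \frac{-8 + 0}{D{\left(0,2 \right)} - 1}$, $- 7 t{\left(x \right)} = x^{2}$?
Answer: $- \frac{100}{7} \approx -14.286$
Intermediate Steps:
$t{\left(x \right)} = - \frac{x^{2}}{7}$
$Y{\left(v,l \right)} = -4 + v$
$D{\left(o,I \right)} = -7 + o$ ($D{\left(o,I \right)} = -3 + 1 \left(-4 + o\right) = -3 + \left(-4 + o\right) = -7 + o$)
$M = 1$ ($M = \frac{-8 + 0}{\left(-7 + 0\right) - 1} = - \frac{8}{-7 - 1} = - \frac{8}{-8} = \left(-8\right) \left(- \frac{1}{8}\right) = 1$)
$M t{\left(-10 \right)} = 1 \left(- \frac{\left(-10\right)^{2}}{7}\right) = 1 \left(\left(- \frac{1}{7}\right) 100\right) = 1 \left(- \frac{100}{7}\right) = - \frac{100}{7}$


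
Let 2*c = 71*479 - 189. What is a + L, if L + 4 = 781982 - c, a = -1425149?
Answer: -660081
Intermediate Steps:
c = 16910 (c = (71*479 - 189)/2 = (34009 - 189)/2 = (1/2)*33820 = 16910)
L = 765068 (L = -4 + (781982 - 1*16910) = -4 + (781982 - 16910) = -4 + 765072 = 765068)
a + L = -1425149 + 765068 = -660081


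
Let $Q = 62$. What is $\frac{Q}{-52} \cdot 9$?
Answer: $- \frac{279}{26} \approx -10.731$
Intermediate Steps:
$\frac{Q}{-52} \cdot 9 = \frac{62}{-52} \cdot 9 = 62 \left(- \frac{1}{52}\right) 9 = \left(- \frac{31}{26}\right) 9 = - \frac{279}{26}$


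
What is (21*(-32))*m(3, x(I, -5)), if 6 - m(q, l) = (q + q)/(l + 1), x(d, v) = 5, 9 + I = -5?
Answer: -3360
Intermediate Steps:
I = -14 (I = -9 - 5 = -14)
m(q, l) = 6 - 2*q/(1 + l) (m(q, l) = 6 - (q + q)/(l + 1) = 6 - 2*q/(1 + l))
(21*(-32))*m(3, x(I, -5)) = (21*(-32))*(2*(3 - 1*3 + 3*5)/(1 + 5)) = -1344*(3 - 3 + 15)/6 = -1344*15/6 = -672*5 = -3360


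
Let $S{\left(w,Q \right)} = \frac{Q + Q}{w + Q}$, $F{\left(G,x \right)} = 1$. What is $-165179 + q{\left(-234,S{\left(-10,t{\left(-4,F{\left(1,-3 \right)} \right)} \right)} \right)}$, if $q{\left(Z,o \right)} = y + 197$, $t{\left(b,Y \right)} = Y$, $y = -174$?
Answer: $-165156$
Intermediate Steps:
$S{\left(w,Q \right)} = \frac{2 Q}{Q + w}$
$q{\left(Z,o \right)} = 23$ ($q{\left(Z,o \right)} = -174 + 197 = 23$)
$-165179 + q{\left(-234,S{\left(-10,t{\left(-4,F{\left(1,-3 \right)} \right)} \right)} \right)} = -165179 + 23 = -165156$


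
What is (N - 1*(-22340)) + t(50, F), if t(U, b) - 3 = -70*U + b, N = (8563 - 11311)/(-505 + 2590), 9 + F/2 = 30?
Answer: 13124159/695 ≈ 18884.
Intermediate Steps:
F = 42 (F = -18 + 2*30 = -18 + 60 = 42)
N = -916/695 (N = -2748/2085 = -2748*1/2085 = -916/695 ≈ -1.3180)
t(U, b) = 3 + b - 70*U (t(U, b) = 3 + (-70*U + b) = 3 + (b - 70*U) = 3 + b - 70*U)
(N - 1*(-22340)) + t(50, F) = (-916/695 - 1*(-22340)) + (3 + 42 - 70*50) = (-916/695 + 22340) + (3 + 42 - 3500) = 15525384/695 - 3455 = 13124159/695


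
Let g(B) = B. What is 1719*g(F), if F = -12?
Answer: -20628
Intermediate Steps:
1719*g(F) = 1719*(-12) = -20628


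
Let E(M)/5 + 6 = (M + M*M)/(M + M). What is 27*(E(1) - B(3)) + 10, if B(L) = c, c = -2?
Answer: -611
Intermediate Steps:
E(M) = -30 + 5*(M + M**2)/(2*M) (E(M) = -30 + 5*((M + M*M)/(M + M)) = -30 + 5*((M + M**2)/((2*M))) = -30 + 5*((M + M**2)*(1/(2*M))) = -30 + 5*((M + M**2)/(2*M)) = -30 + 5*(M + M**2)/(2*M))
B(L) = -2
27*(E(1) - B(3)) + 10 = 27*((-55/2 + (5/2)*1) - 1*(-2)) + 10 = 27*((-55/2 + 5/2) + 2) + 10 = 27*(-25 + 2) + 10 = 27*(-23) + 10 = -621 + 10 = -611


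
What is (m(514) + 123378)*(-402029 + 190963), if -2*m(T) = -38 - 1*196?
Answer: -26065595670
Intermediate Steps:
m(T) = 117 (m(T) = -(-38 - 1*196)/2 = -(-38 - 196)/2 = -½*(-234) = 117)
(m(514) + 123378)*(-402029 + 190963) = (117 + 123378)*(-402029 + 190963) = 123495*(-211066) = -26065595670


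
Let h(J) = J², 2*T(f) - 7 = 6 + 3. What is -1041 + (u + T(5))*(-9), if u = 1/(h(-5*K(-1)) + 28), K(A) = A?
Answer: -58998/53 ≈ -1113.2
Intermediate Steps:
T(f) = 8 (T(f) = 7/2 + (6 + 3)/2 = 7/2 + (½)*9 = 7/2 + 9/2 = 8)
u = 1/53 (u = 1/((-5*(-1))² + 28) = 1/(5² + 28) = 1/(25 + 28) = 1/53 ≈ 0.018868)
-1041 + (u + T(5))*(-9) = -1041 + (1/53 + 8)*(-9) = -1041 + (425/53)*(-9) = -1041 - 3825/53 = -58998/53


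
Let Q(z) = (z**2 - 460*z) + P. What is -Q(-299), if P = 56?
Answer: -226997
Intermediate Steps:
Q(z) = 56 + z**2 - 460*z (Q(z) = (z**2 - 460*z) + 56 = 56 + z**2 - 460*z)
-Q(-299) = -(56 + (-299)**2 - 460*(-299)) = -(56 + 89401 + 137540) = -1*226997 = -226997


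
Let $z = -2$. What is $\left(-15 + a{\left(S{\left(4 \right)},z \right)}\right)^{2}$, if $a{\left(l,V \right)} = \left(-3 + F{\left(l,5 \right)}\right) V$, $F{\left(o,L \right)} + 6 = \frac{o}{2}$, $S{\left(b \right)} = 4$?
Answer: $1$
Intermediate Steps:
$F{\left(o,L \right)} = -6 + \frac{o}{2}$
$a{\left(l,V \right)} = V \left(-9 + \frac{l}{2}\right)$ ($a{\left(l,V \right)} = \left(-3 + \left(-6 + \frac{l}{2}\right)\right) V = \left(-9 + \frac{l}{2}\right) V = V \left(-9 + \frac{l}{2}\right)$)
$\left(-15 + a{\left(S{\left(4 \right)},z \right)}\right)^{2} = \left(-15 + \frac{1}{2} \left(-2\right) \left(-18 + 4\right)\right)^{2} = \left(-15 + \frac{1}{2} \left(-2\right) \left(-14\right)\right)^{2} = \left(-15 + 14\right)^{2} = \left(-1\right)^{2} = 1$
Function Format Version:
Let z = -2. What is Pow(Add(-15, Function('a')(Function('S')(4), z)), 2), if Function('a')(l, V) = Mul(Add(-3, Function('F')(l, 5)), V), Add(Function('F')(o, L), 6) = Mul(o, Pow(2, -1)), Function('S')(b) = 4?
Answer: 1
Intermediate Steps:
Function('F')(o, L) = Add(-6, Mul(Rational(1, 2), o)) (Function('F')(o, L) = Add(-6, Mul(o, Pow(2, -1))) = Add(-6, Mul(o, Rational(1, 2))) = Add(-6, Mul(Rational(1, 2), o)))
Function('a')(l, V) = Mul(V, Add(-9, Mul(Rational(1, 2), l))) (Function('a')(l, V) = Mul(Add(-3, Add(-6, Mul(Rational(1, 2), l))), V) = Mul(Add(-9, Mul(Rational(1, 2), l)), V) = Mul(V, Add(-9, Mul(Rational(1, 2), l))))
Pow(Add(-15, Function('a')(Function('S')(4), z)), 2) = Pow(Add(-15, Mul(Rational(1, 2), -2, Add(-18, 4))), 2) = Pow(Add(-15, Mul(Rational(1, 2), -2, -14)), 2) = Pow(Add(-15, 14), 2) = Pow(-1, 2) = 1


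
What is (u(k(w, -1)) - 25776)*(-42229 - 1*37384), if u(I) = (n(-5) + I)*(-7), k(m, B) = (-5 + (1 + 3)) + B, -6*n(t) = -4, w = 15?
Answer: 6154084900/3 ≈ 2.0514e+9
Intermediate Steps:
n(t) = 2/3 (n(t) = -1/6*(-4) = 2/3)
k(m, B) = -1 + B (k(m, B) = (-5 + 4) + B = -1 + B)
u(I) = -14/3 - 7*I (u(I) = (2/3 + I)*(-7) = -14/3 - 7*I)
(u(k(w, -1)) - 25776)*(-42229 - 1*37384) = ((-14/3 - 7*(-1 - 1)) - 25776)*(-42229 - 1*37384) = ((-14/3 - 7*(-2)) - 25776)*(-42229 - 37384) = ((-14/3 + 14) - 25776)*(-79613) = (28/3 - 25776)*(-79613) = -77300/3*(-79613) = 6154084900/3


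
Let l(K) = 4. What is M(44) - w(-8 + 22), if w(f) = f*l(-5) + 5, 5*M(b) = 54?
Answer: -251/5 ≈ -50.200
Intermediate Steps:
M(b) = 54/5 (M(b) = (1/5)*54 = 54/5)
w(f) = 5 + 4*f (w(f) = f*4 + 5 = 4*f + 5 = 5 + 4*f)
M(44) - w(-8 + 22) = 54/5 - (5 + 4*(-8 + 22)) = 54/5 - (5 + 4*14) = 54/5 - (5 + 56) = 54/5 - 1*61 = 54/5 - 61 = -251/5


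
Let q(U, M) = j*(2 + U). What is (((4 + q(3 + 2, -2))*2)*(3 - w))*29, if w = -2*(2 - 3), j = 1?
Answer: 638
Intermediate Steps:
q(U, M) = 2 + U (q(U, M) = 1*(2 + U) = 2 + U)
w = 2 (w = -2*(-1) = 2)
(((4 + q(3 + 2, -2))*2)*(3 - w))*29 = (((4 + (2 + (3 + 2)))*2)*(3 - 1*2))*29 = (((4 + (2 + 5))*2)*(3 - 2))*29 = (((4 + 7)*2)*1)*29 = ((11*2)*1)*29 = (22*1)*29 = 22*29 = 638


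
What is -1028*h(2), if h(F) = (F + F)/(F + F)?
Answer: -1028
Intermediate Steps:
h(F) = 1 (h(F) = (2*F)/((2*F)) = (2*F)*(1/(2*F)) = 1)
-1028*h(2) = -1028*1 = -1028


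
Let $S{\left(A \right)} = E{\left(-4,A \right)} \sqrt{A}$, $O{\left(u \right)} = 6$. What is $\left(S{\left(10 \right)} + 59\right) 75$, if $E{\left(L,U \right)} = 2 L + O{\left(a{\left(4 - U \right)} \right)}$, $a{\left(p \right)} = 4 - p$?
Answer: $4425 - 150 \sqrt{10} \approx 3950.7$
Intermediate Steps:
$E{\left(L,U \right)} = 6 + 2 L$ ($E{\left(L,U \right)} = 2 L + 6 = 6 + 2 L$)
$S{\left(A \right)} = - 2 \sqrt{A}$ ($S{\left(A \right)} = \left(6 + 2 \left(-4\right)\right) \sqrt{A} = \left(6 - 8\right) \sqrt{A} = - 2 \sqrt{A}$)
$\left(S{\left(10 \right)} + 59\right) 75 = \left(- 2 \sqrt{10} + 59\right) 75 = \left(59 - 2 \sqrt{10}\right) 75 = 4425 - 150 \sqrt{10}$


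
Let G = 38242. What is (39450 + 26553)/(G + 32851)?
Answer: 66003/71093 ≈ 0.92840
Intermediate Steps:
(39450 + 26553)/(G + 32851) = (39450 + 26553)/(38242 + 32851) = 66003/71093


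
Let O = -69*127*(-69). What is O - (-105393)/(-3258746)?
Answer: 1970390887269/3258746 ≈ 6.0465e+5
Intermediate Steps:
O = 604647 (O = -8763*(-69) = 604647)
O - (-105393)/(-3258746) = 604647 - (-105393)/(-3258746) = 604647 - (-105393)*(-1)/3258746 = 604647 - 1*105393/3258746 = 604647 - 105393/3258746 = 1970390887269/3258746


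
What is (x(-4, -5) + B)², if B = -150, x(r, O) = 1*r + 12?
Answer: 20164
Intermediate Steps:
x(r, O) = 12 + r (x(r, O) = r + 12 = 12 + r)
(x(-4, -5) + B)² = ((12 - 4) - 150)² = (8 - 150)² = (-142)² = 20164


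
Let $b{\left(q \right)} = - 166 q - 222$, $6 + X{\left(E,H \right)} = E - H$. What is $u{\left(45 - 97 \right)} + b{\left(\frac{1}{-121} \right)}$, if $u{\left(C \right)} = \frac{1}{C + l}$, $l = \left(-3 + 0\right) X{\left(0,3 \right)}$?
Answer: $- \frac{667521}{3025} \approx -220.67$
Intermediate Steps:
$X{\left(E,H \right)} = -6 + E - H$ ($X{\left(E,H \right)} = -6 + \left(E - H\right) = -6 + E - H$)
$b{\left(q \right)} = -222 - 166 q$
$l = 27$ ($l = \left(-3 + 0\right) \left(-6 + 0 - 3\right) = - 3 \left(-6 + 0 - 3\right) = \left(-3\right) \left(-9\right) = 27$)
$u{\left(C \right)} = \frac{1}{27 + C}$ ($u{\left(C \right)} = \frac{1}{C + 27} = \frac{1}{27 + C}$)
$u{\left(45 - 97 \right)} + b{\left(\frac{1}{-121} \right)} = \frac{1}{27 + \left(45 - 97\right)} - \left(222 + \frac{166}{-121}\right) = \frac{1}{27 - 52} - \frac{26696}{121} = \frac{1}{-25} + \left(-222 + \frac{166}{121}\right) = - \frac{1}{25} - \frac{26696}{121} = - \frac{667521}{3025}$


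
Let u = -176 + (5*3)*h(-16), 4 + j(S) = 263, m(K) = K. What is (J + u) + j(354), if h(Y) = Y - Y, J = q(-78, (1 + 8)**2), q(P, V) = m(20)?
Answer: 103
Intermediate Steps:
j(S) = 259 (j(S) = -4 + 263 = 259)
q(P, V) = 20
J = 20
h(Y) = 0
u = -176 (u = -176 + (5*3)*0 = -176 + 15*0 = -176 + 0 = -176)
(J + u) + j(354) = (20 - 176) + 259 = -156 + 259 = 103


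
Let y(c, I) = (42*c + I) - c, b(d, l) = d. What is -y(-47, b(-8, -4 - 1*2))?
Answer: 1935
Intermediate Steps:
y(c, I) = I + 41*c (y(c, I) = (I + 42*c) - c = I + 41*c)
-y(-47, b(-8, -4 - 1*2)) = -(-8 + 41*(-47)) = -(-8 - 1927) = -1*(-1935) = 1935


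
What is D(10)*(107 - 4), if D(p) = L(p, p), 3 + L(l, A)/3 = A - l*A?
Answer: -28737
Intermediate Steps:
L(l, A) = -9 + 3*A - 3*A*l (L(l, A) = -9 + 3*(A - l*A) = -9 + 3*(A - A*l) = -9 + (3*A - 3*A*l) = -9 + 3*A - 3*A*l)
D(p) = -9 - 3*p² + 3*p (D(p) = -9 + 3*p - 3*p*p = -9 + 3*p - 3*p² = -9 - 3*p² + 3*p)
D(10)*(107 - 4) = (-9 - 3*10² + 3*10)*(107 - 4) = (-9 - 3*100 + 30)*103 = (-9 - 300 + 30)*103 = -279*103 = -28737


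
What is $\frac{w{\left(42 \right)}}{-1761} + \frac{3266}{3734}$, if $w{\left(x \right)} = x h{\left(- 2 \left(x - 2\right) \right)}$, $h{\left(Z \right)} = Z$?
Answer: $\frac{3049611}{1095929} \approx 2.7827$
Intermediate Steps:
$w{\left(x \right)} = x \left(4 - 2 x\right)$ ($w{\left(x \right)} = x \left(- 2 \left(x - 2\right)\right) = x \left(- 2 \left(-2 + x\right)\right) = x \left(4 - 2 x\right)$)
$\frac{w{\left(42 \right)}}{-1761} + \frac{3266}{3734} = \frac{2 \cdot 42 \left(2 - 42\right)}{-1761} + \frac{3266}{3734} = 2 \cdot 42 \left(2 - 42\right) \left(- \frac{1}{1761}\right) + 3266 \cdot \frac{1}{3734} = 2 \cdot 42 \left(-40\right) \left(- \frac{1}{1761}\right) + \frac{1633}{1867} = \left(-3360\right) \left(- \frac{1}{1761}\right) + \frac{1633}{1867} = \frac{1120}{587} + \frac{1633}{1867} = \frac{3049611}{1095929}$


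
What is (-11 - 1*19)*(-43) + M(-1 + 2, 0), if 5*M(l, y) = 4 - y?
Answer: 6454/5 ≈ 1290.8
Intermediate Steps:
M(l, y) = ⅘ - y/5 (M(l, y) = (4 - y)/5 = ⅘ - y/5)
(-11 - 1*19)*(-43) + M(-1 + 2, 0) = (-11 - 1*19)*(-43) + (⅘ - ⅕*0) = (-11 - 19)*(-43) + (⅘ + 0) = -30*(-43) + ⅘ = 1290 + ⅘ = 6454/5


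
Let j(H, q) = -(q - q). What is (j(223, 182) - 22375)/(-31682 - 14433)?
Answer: 4475/9223 ≈ 0.48520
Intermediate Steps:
j(H, q) = 0 (j(H, q) = -1*0 = 0)
(j(223, 182) - 22375)/(-31682 - 14433) = (0 - 22375)/(-31682 - 14433) = -22375/(-46115) = -22375*(-1/46115) = 4475/9223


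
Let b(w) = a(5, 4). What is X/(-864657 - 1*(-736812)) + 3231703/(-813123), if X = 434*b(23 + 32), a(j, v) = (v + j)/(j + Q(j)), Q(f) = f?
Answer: -76569384422/19250687025 ≈ -3.9775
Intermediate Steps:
a(j, v) = (j + v)/(2*j) (a(j, v) = (v + j)/(j + j) = (j + v)/((2*j)) = (j + v)*(1/(2*j)) = (j + v)/(2*j))
b(w) = 9/10 (b(w) = (½)*(5 + 4)/5 = (½)*(⅕)*9 = 9/10)
X = 1953/5 (X = 434*(9/10) = 1953/5 ≈ 390.60)
X/(-864657 - 1*(-736812)) + 3231703/(-813123) = 1953/(5*(-864657 - 1*(-736812))) + 3231703/(-813123) = 1953/(5*(-864657 + 736812)) + 3231703*(-1/813123) = (1953/5)/(-127845) - 3231703/813123 = (1953/5)*(-1/127845) - 3231703/813123 = -217/71025 - 3231703/813123 = -76569384422/19250687025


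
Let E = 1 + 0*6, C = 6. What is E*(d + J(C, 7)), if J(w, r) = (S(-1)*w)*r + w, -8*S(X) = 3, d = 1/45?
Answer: -1751/180 ≈ -9.7278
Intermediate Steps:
d = 1/45 ≈ 0.022222
S(X) = -3/8 (S(X) = -⅛*3 = -3/8)
E = 1 (E = 1 + 0 = 1)
J(w, r) = w - 3*r*w/8 (J(w, r) = (-3*w/8)*r + w = -3*r*w/8 + w = w - 3*r*w/8)
E*(d + J(C, 7)) = 1*(1/45 + (⅛)*6*(8 - 3*7)) = 1*(1/45 + (⅛)*6*(8 - 21)) = 1*(1/45 + (⅛)*6*(-13)) = 1*(1/45 - 39/4) = 1*(-1751/180) = -1751/180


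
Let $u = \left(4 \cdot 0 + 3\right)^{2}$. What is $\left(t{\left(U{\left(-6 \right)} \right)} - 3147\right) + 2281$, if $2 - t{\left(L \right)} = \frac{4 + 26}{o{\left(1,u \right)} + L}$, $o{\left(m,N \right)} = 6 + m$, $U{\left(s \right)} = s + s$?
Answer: $-858$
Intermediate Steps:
$U{\left(s \right)} = 2 s$
$u = 9$ ($u = \left(0 + 3\right)^{2} = 3^{2} = 9$)
$t{\left(L \right)} = 2 - \frac{30}{7 + L}$ ($t{\left(L \right)} = 2 - \frac{4 + 26}{\left(6 + 1\right) + L} = 2 - \frac{30}{7 + L}$)
$\left(t{\left(U{\left(-6 \right)} \right)} - 3147\right) + 2281 = \left(\frac{2 \left(-8 + 2 \left(-6\right)\right)}{7 + 2 \left(-6\right)} - 3147\right) + 2281 = \left(\frac{2 \left(-8 - 12\right)}{7 - 12} - 3147\right) + 2281 = \left(2 \frac{1}{-5} \left(-20\right) - 3147\right) + 2281 = \left(2 \left(- \frac{1}{5}\right) \left(-20\right) - 3147\right) + 2281 = \left(8 - 3147\right) + 2281 = -3139 + 2281 = -858$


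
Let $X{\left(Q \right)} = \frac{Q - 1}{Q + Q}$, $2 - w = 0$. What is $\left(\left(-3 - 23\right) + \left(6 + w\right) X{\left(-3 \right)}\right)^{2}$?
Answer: $\frac{3844}{9} \approx 427.11$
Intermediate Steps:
$w = 2$ ($w = 2 - 0 = 2 + 0 = 2$)
$X{\left(Q \right)} = \frac{-1 + Q}{2 Q}$
$\left(\left(-3 - 23\right) + \left(6 + w\right) X{\left(-3 \right)}\right)^{2} = \left(\left(-3 - 23\right) + \left(6 + 2\right) \frac{-1 - 3}{2 \left(-3\right)}\right)^{2} = \left(\left(-3 - 23\right) + 8 \cdot \frac{1}{2} \left(- \frac{1}{3}\right) \left(-4\right)\right)^{2} = \left(-26 + 8 \cdot \frac{2}{3}\right)^{2} = \left(-26 + \frac{16}{3}\right)^{2} = \left(- \frac{62}{3}\right)^{2} = \frac{3844}{9}$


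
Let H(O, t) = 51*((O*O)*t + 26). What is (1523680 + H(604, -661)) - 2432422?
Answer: -12299219592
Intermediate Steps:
H(O, t) = 1326 + 51*t*O**2 (H(O, t) = 51*(O**2*t + 26) = 51*(t*O**2 + 26) = 51*(26 + t*O**2) = 1326 + 51*t*O**2)
(1523680 + H(604, -661)) - 2432422 = (1523680 + (1326 + 51*(-661)*604**2)) - 2432422 = (1523680 + (1326 + 51*(-661)*364816)) - 2432422 = (1523680 + (1326 - 12298312176)) - 2432422 = (1523680 - 12298310850) - 2432422 = -12296787170 - 2432422 = -12299219592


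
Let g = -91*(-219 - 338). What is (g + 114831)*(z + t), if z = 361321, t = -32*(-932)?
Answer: 64741538110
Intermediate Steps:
g = 50687 (g = -91*(-557) = 50687)
t = 29824
(g + 114831)*(z + t) = (50687 + 114831)*(361321 + 29824) = 165518*391145 = 64741538110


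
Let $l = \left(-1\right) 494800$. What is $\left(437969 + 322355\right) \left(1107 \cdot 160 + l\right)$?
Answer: $-241539728320$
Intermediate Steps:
$l = -494800$
$\left(437969 + 322355\right) \left(1107 \cdot 160 + l\right) = \left(437969 + 322355\right) \left(1107 \cdot 160 - 494800\right) = 760324 \left(177120 - 494800\right) = 760324 \left(-317680\right) = -241539728320$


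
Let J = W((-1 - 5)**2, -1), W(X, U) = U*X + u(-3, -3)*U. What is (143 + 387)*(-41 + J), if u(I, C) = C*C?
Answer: -45580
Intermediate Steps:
u(I, C) = C**2
W(X, U) = 9*U + U*X (W(X, U) = U*X + (-3)**2*U = U*X + 9*U = 9*U + U*X)
J = -45 (J = -(9 + (-1 - 5)**2) = -(9 + (-6)**2) = -(9 + 36) = -1*45 = -45)
(143 + 387)*(-41 + J) = (143 + 387)*(-41 - 45) = 530*(-86) = -45580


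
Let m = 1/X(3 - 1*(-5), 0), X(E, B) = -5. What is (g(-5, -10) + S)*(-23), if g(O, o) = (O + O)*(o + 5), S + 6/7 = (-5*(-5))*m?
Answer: -7107/7 ≈ -1015.3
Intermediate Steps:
m = -1/5 (m = 1/(-5) = -1/5 ≈ -0.20000)
S = -41/7 (S = -6/7 - 5*(-5)*(-1/5) = -6/7 + 25*(-1/5) = -6/7 - 5 = -41/7 ≈ -5.8571)
g(O, o) = 2*O*(5 + o) (g(O, o) = (2*O)*(5 + o) = 2*O*(5 + o))
(g(-5, -10) + S)*(-23) = (2*(-5)*(5 - 10) - 41/7)*(-23) = (2*(-5)*(-5) - 41/7)*(-23) = (50 - 41/7)*(-23) = (309/7)*(-23) = -7107/7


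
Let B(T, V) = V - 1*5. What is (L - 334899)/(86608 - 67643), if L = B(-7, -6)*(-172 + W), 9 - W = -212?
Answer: -335438/18965 ≈ -17.687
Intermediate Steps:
W = 221 (W = 9 - 1*(-212) = 9 + 212 = 221)
B(T, V) = -5 + V (B(T, V) = V - 5 = -5 + V)
L = -539 (L = (-5 - 6)*(-172 + 221) = -11*49 = -539)
(L - 334899)/(86608 - 67643) = (-539 - 334899)/(86608 - 67643) = -335438/18965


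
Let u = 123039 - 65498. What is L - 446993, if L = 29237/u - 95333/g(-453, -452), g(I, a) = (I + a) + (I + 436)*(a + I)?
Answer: -372436804808633/833193680 ≈ -4.4700e+5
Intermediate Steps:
u = 57541
g(I, a) = I + a + (436 + I)*(I + a) (g(I, a) = (I + a) + (436 + I)*(I + a) = I + a + (436 + I)*(I + a))
L = -5062204393/833193680 (L = 29237/57541 - 95333/((-453)² + 437*(-453) + 437*(-452) - 453*(-452)) = 29237*(1/57541) - 95333/(205209 - 197961 - 197524 + 204756) = 29237/57541 - 95333/14480 = -5062204393/833193680 ≈ -6.0757)
L - 446993 = -5062204393/833193680 - 446993 = -372436804808633/833193680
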